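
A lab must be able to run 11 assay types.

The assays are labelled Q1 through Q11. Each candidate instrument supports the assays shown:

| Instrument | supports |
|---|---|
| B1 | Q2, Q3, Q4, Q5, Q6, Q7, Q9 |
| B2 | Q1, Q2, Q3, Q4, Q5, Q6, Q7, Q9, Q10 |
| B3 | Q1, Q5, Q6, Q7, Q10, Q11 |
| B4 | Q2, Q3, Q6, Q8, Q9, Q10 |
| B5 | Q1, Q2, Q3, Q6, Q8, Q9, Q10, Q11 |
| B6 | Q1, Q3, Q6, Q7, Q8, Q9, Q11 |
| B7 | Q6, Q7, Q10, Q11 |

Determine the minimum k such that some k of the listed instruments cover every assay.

2

Take {B2, B5}. Their union is {Q1, Q2, Q3, Q4, Q5, Q6, Q7, Q8, Q9, Q10, Q11}, which is all 11 assays.
No single instrument has all 11 assays (the largest, B2, has 9), so 2 is optimal.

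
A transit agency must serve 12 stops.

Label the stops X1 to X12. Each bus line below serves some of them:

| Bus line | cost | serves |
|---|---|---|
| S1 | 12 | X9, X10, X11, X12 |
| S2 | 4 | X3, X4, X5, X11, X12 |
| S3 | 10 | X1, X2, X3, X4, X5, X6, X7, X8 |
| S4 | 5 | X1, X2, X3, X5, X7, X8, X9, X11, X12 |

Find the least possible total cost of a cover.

S1, S3 together cover every stop (S1 ∪ S3 = {X1, X2, X3, X4, X5, X6, X7, X8, X9, X10, X11, X12}); total cost 12 + 10 = 22.
The greedy pick S4, S2, S3, S1 costs 31; no covering selection beats 22.

22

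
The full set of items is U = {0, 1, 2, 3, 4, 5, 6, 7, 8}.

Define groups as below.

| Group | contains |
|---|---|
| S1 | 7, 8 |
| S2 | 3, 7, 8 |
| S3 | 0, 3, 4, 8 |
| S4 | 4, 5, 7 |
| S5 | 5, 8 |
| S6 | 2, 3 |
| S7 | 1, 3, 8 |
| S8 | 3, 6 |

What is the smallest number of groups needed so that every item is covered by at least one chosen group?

5

S3 and S4 and S6 and S7 and S8 together: S3 ∪ S4 ∪ S6 ∪ S7 ∪ S8 = {0, 1, 2, 3, 4, 5, 6, 7, 8} — every item is covered.
No 4 of the 8 groups cover everything (all 70 combinations miss at least one item), so 5 is optimal.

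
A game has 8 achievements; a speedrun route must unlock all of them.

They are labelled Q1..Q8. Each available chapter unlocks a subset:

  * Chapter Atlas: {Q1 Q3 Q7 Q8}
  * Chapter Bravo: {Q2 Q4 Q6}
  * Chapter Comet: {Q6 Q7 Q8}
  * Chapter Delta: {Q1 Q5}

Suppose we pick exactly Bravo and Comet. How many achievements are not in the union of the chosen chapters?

Union of Bravo, Comet = {Q2, Q4, Q6, Q7, Q8}.
Not covered: Q1, Q3, Q5 — 3 achievements.

3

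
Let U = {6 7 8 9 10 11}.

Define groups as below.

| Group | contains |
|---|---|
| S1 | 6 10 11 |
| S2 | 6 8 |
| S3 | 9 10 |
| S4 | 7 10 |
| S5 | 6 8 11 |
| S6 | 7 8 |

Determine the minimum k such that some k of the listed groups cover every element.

3

Take {S1, S3, S6}. Their union is {6, 7, 8, 9, 10, 11}, which is all 6 elements.
Only S3 contains 9, so S3 is forced; the remaining 4 elements need at least 2 more groups (each remaining group adds at most 3) — so at least 3 groups are needed, and 3 is optimal.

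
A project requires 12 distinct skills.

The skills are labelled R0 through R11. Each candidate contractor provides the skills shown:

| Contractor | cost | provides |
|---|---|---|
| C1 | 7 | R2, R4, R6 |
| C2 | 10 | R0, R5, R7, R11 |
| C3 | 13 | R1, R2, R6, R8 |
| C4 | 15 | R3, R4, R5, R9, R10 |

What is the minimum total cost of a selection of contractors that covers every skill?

38

C2, C3, C4 together cover every skill (C2 ∪ C3 ∪ C4 = {R0, R1, R2, R3, R4, R5, R6, R7, R8, R9, R10, R11}); total cost 10 + 13 + 15 = 38.
The greedy pick C1, C2, C4, C3 costs 45; no covering selection beats 38.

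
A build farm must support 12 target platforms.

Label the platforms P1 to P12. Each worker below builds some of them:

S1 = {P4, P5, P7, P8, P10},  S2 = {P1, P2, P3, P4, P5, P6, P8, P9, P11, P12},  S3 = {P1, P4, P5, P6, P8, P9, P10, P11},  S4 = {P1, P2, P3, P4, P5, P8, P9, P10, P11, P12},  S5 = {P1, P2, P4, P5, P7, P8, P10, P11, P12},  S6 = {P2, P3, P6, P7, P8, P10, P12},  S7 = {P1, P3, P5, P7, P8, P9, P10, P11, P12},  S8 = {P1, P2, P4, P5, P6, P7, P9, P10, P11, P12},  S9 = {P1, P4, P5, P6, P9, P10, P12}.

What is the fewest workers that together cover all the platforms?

2

S7 and S8 together: S7 ∪ S8 = {P1, P2, P3, P4, P5, P6, P7, P8, P9, P10, P11, P12} — every platform is covered.
No single worker has all 12 platforms (the largest, S2, has 10), so 2 is optimal.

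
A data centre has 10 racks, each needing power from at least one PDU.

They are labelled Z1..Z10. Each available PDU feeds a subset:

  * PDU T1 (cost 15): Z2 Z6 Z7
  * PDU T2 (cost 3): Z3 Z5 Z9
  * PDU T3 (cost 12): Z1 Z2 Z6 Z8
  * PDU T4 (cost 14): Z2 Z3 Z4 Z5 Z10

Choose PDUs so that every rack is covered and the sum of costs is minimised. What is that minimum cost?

44

T1, T2, T3, T4 together cover every rack (T1 ∪ T2 ∪ T3 ∪ T4 = {Z1, Z2, Z3, Z4, Z5, Z6, Z7, Z8, Z9, Z10}); total cost 15 + 3 + 12 + 14 = 44.
No covering selection has total cost below 44.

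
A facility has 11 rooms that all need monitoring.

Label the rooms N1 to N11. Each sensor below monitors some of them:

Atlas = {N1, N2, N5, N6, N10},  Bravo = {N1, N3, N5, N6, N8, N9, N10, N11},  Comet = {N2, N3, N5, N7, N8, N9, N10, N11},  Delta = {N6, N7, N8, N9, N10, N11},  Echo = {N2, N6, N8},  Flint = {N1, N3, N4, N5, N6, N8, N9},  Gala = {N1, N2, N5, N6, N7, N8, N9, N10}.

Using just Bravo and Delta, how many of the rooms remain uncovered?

2

Union of Bravo, Delta = {N1, N3, N5, N6, N7, N8, N9, N10, N11}.
Not covered: N2, N4 — 2 rooms.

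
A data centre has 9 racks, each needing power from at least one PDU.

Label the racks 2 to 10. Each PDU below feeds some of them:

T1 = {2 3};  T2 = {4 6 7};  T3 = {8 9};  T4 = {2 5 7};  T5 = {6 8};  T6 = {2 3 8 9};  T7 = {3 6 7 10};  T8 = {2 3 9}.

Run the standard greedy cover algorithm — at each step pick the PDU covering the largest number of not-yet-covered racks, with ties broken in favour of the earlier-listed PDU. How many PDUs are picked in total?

Greedy: pick T6 (covers 4 new) → pick T2 (covers 3 new) → pick T4 (covers 1 new) → pick T7 (covers 1 new). Total picks: 4.

4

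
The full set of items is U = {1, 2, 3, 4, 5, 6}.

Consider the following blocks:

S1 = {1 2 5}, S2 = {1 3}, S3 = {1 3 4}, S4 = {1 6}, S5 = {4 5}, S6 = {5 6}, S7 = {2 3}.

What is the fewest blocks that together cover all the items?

3

Take {S3, S6, S7}. Their union is {1, 2, 3, 4, 5, 6}, which is all 6 items.
No 2 of the 7 blocks cover everything (all 21 combinations miss at least one item), so 3 is optimal.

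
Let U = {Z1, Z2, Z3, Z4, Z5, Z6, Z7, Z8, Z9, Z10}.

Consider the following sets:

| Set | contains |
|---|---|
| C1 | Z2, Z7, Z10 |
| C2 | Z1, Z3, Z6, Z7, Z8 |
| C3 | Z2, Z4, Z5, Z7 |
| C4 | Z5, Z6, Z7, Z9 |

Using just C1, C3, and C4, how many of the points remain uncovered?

Union of C1, C3, C4 = {Z2, Z4, Z5, Z6, Z7, Z9, Z10}.
Not covered: Z1, Z3, Z8 — 3 points.

3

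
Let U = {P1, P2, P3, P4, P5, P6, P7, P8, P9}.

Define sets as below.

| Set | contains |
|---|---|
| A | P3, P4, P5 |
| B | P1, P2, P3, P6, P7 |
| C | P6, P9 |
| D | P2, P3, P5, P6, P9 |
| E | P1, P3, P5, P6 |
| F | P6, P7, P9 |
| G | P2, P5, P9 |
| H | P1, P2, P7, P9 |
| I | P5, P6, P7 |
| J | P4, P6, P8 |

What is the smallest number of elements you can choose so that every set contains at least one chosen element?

3

The 3 elements {P3, P6, P9} hit every set.
No choice of 2 elements meets every set, so 3 is the minimum.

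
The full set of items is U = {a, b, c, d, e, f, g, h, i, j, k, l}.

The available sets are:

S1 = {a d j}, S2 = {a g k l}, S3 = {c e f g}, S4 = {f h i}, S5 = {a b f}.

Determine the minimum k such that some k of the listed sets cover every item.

Take {S1, S2, S3, S4, S5}. Their union is {a, b, c, d, e, f, g, h, i, j, k, l}, which is all 12 items.
No 4 of the 5 sets cover everything (all 5 combinations miss at least one item), so 5 is optimal.

5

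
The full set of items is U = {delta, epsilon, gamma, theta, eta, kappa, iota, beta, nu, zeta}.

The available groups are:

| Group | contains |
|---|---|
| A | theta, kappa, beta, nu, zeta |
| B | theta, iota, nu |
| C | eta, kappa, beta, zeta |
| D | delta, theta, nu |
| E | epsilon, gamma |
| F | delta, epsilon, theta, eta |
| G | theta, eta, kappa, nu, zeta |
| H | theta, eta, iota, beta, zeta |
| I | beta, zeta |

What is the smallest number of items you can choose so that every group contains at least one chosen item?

Take T = {gamma, theta, beta}. Each listed group contains at least one of these, so T is a hitting set of size 3.
The groups B, E, I are pairwise disjoint, so any hitting set needs a separate item for each — at least 3. Hence 3 is optimal.

3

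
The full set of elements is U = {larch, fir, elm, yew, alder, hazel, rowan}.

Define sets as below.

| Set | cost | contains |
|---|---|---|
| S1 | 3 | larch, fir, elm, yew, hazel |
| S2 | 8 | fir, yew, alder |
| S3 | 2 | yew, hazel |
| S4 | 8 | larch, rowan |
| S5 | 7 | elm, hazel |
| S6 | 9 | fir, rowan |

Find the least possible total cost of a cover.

S1, S2, S4 together cover every element (S1 ∪ S2 ∪ S4 = {larch, fir, elm, yew, alder, hazel, rowan}); total cost 3 + 8 + 8 = 19.
No covering selection has total cost below 19.

19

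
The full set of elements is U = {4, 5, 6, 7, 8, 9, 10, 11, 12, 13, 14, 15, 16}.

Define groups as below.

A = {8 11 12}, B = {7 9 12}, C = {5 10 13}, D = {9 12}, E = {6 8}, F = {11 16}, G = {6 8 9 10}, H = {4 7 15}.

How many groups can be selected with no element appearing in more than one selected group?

5

C, D, E, F, H are pairwise disjoint (C={5,10,13}; D={9,12}; E={6,8}; F={11,16}; H={4,7,15}).
Every remaining group overlaps one of these, and no 6 of the listed groups are pairwise disjoint, so 5 is the maximum.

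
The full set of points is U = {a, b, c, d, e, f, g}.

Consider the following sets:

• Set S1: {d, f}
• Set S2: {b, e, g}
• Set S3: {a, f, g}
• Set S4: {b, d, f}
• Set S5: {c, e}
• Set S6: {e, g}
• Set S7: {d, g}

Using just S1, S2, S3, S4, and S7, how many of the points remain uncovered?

1

Union of S1, S2, S3, S4, S7 = {a, b, d, e, f, g}.
Not covered: c — 1 point.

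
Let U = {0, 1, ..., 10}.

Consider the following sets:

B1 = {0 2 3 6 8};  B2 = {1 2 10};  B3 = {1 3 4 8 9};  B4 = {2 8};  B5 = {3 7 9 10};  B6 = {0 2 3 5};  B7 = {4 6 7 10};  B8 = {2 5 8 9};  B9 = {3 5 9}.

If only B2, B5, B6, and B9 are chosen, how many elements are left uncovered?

Union of B2, B5, B6, B9 = {0, 1, 2, 3, 5, 7, 9, 10}.
Not covered: 4, 6, 8 — 3 elements.

3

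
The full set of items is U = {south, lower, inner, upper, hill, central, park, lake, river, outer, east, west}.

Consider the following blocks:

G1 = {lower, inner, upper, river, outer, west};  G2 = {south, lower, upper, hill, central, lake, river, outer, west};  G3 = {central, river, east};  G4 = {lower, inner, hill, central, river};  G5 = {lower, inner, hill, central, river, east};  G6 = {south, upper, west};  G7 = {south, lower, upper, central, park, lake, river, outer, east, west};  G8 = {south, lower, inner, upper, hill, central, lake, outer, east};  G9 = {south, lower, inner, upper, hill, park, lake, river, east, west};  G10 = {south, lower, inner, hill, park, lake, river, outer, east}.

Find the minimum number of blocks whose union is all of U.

Take {G2, G9}. Their union is {south, lower, inner, upper, hill, central, park, lake, river, outer, east, west}, which is all 12 items.
No single block has all 12 items (the largest, G7, has 10), so 2 is optimal.

2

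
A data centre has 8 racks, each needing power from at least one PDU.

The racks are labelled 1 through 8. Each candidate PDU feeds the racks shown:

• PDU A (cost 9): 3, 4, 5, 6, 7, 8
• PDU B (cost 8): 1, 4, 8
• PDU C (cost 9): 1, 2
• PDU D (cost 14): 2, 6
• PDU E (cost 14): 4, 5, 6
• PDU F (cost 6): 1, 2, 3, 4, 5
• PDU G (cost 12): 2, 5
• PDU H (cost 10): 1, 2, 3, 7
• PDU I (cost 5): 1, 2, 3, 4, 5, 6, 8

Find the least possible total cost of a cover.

A, I together cover every rack (A ∪ I = {1, 2, 3, 4, 5, 6, 7, 8}); total cost 9 + 5 = 14.
No covering selection has total cost below 14.

14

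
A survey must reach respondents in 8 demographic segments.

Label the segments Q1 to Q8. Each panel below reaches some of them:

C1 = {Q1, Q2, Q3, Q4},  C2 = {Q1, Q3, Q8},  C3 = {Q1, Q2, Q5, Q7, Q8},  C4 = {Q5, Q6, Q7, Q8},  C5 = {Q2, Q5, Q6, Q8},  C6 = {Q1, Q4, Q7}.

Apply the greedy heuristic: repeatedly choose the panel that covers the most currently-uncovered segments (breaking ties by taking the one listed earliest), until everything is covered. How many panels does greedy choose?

3

Greedy: pick C3 (covers 5 new) → pick C1 (covers 2 new) → pick C4 (covers 1 new). Total picks: 3.
(The true minimum cover uses only 2 panels, so greedy is not optimal here.)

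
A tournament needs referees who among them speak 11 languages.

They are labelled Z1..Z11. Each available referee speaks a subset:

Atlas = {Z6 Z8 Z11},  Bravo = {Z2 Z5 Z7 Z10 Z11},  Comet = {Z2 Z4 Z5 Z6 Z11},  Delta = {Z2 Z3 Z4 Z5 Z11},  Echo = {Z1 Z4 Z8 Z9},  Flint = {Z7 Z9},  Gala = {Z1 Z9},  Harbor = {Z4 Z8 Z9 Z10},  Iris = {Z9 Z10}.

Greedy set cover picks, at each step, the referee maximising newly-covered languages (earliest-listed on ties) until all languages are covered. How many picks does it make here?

4

Greedy: pick Bravo (covers 5 new) → pick Echo (covers 4 new) → pick Atlas (covers 1 new) → pick Delta (covers 1 new). Total picks: 4.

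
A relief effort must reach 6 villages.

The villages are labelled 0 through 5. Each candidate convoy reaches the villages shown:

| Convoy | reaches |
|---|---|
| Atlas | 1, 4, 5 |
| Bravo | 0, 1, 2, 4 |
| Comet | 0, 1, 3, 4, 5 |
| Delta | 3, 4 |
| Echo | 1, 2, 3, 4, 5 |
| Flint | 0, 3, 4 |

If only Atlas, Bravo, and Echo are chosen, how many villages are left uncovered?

0

Union of Atlas, Bravo, Echo = {0, 1, 2, 3, 4, 5} — that's every village, so 0 are uncovered.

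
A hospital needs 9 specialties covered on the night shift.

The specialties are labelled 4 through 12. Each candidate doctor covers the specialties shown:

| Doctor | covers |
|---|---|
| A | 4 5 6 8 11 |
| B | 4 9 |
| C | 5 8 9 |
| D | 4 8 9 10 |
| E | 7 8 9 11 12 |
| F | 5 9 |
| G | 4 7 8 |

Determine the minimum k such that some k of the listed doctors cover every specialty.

Take {A, D, E}. Their union is {4, 5, 6, 7, 8, 9, 10, 11, 12}, which is all 9 specialties.
Only A contains 6, so A is forced; the remaining 4 specialties need at least 2 more doctors (each remaining doctor adds at most 3) — so at least 3 doctors are needed, and 3 is optimal.

3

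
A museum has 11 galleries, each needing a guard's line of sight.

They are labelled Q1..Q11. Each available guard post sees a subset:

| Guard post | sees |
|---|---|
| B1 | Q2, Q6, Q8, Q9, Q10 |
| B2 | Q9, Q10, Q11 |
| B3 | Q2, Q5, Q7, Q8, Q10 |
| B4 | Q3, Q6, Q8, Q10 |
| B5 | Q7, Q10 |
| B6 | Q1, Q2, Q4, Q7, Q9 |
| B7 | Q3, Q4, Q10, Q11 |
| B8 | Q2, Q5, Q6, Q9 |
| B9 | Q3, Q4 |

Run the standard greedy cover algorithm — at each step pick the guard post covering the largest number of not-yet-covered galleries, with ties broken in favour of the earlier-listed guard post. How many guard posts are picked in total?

4

Greedy: pick B1 (covers 5 new) → pick B6 (covers 3 new) → pick B7 (covers 2 new) → pick B3 (covers 1 new). Total picks: 4.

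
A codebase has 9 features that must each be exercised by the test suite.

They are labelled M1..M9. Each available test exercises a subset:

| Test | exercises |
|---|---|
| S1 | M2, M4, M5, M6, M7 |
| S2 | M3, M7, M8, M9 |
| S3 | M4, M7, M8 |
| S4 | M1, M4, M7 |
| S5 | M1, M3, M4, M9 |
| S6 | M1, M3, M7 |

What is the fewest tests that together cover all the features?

S1 and S2 and S4 together: S1 ∪ S2 ∪ S4 = {M1, M2, M3, M4, M5, M6, M7, M8, M9} — every feature is covered.
Only S1 contains M2, so S1 is forced; the remaining 4 features need at least 2 more tests (each remaining test adds at most 3) — so at least 3 tests are needed, and 3 is optimal.

3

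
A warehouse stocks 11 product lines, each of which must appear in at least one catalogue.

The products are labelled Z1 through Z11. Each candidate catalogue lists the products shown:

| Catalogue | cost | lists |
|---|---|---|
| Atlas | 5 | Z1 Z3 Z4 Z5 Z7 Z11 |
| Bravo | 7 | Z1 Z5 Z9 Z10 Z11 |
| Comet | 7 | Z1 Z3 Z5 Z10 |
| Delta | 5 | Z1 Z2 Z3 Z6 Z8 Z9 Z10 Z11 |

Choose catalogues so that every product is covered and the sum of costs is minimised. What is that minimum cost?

Atlas, Delta together cover every product (Atlas ∪ Delta = {Z1, Z2, Z3, Z4, Z5, Z6, Z7, Z8, Z9, Z10, Z11}); total cost 5 + 5 = 10.
No covering selection has total cost below 10.

10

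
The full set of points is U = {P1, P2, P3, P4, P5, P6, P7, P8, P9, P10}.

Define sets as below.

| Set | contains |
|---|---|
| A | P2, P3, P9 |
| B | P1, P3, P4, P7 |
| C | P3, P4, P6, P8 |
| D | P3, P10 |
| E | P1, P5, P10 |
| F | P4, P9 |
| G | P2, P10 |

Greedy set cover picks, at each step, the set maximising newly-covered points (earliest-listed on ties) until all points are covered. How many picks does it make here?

Greedy: pick B (covers 4 new) → pick A (covers 2 new) → pick C (covers 2 new) → pick E (covers 2 new). Total picks: 4.

4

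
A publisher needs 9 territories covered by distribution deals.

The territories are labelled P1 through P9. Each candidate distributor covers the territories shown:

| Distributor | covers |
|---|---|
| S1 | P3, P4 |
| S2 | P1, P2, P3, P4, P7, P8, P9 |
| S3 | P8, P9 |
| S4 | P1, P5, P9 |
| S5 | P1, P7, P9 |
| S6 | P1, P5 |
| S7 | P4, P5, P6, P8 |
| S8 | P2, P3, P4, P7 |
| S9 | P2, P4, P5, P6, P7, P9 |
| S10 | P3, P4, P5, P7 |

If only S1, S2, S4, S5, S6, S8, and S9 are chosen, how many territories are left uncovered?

0

Union of S1, S2, S4, S5, S6, S8, S9 = {P1, P2, P3, P4, P5, P6, P7, P8, P9} — that's every territory, so 0 are uncovered.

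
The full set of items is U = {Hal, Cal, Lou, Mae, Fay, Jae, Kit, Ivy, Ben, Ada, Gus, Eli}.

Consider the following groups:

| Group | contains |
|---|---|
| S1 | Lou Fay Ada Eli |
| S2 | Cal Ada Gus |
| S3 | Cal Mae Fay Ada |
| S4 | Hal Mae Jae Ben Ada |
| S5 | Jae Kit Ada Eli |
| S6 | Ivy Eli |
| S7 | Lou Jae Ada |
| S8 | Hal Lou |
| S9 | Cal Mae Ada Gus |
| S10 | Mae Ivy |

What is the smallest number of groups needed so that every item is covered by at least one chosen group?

Take {S1, S4, S5, S9, S10}. Their union is {Hal, Cal, Lou, Mae, Fay, Jae, Kit, Ivy, Ben, Ada, Gus, Eli}, which is all 12 items.
No 4 of the 10 groups cover everything (all 210 combinations miss at least one item), so 5 is optimal.

5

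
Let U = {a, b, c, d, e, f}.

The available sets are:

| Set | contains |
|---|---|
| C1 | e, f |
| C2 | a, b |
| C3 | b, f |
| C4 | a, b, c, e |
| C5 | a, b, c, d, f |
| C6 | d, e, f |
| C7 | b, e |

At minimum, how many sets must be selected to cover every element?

C5 and C7 together: C5 ∪ C7 = {a, b, c, d, e, f} — every element is covered.
No single set has all 6 elements (the largest, C5, has 5), so 2 is optimal.

2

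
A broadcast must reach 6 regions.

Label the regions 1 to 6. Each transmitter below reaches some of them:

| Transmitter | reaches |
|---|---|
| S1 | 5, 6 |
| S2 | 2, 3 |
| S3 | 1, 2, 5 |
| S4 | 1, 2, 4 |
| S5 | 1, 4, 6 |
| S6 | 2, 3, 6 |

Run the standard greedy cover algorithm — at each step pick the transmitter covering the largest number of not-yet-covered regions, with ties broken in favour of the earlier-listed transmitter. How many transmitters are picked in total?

3

Greedy: pick S3 (covers 3 new) → pick S5 (covers 2 new) → pick S2 (covers 1 new). Total picks: 3.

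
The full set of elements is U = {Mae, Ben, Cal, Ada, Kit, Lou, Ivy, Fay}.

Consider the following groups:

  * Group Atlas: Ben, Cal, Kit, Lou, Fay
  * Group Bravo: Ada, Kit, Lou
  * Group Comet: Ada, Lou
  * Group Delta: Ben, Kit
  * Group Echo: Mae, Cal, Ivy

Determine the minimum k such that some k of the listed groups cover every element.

3

Take {Atlas, Comet, Echo}. Their union is {Mae, Ben, Cal, Ada, Kit, Lou, Ivy, Fay}, which is all 8 elements.
Only Echo contains Mae, so Echo is forced; the remaining 5 elements need at least 2 more groups (each remaining group adds at most 4) — so at least 3 groups are needed, and 3 is optimal.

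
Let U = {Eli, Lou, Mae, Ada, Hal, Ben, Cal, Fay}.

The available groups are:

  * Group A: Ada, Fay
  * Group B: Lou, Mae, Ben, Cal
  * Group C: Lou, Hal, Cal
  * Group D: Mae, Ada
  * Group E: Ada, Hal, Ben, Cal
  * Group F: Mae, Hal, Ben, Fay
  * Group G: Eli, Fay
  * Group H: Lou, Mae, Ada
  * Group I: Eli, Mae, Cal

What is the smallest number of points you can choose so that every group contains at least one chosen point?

Take T = {Ada, Cal, Fay}. Each listed group contains at least one of these, so T is a hitting set of size 3.
The groups C, D, G are pairwise disjoint, so any hitting set needs a separate point for each — at least 3. Hence 3 is optimal.

3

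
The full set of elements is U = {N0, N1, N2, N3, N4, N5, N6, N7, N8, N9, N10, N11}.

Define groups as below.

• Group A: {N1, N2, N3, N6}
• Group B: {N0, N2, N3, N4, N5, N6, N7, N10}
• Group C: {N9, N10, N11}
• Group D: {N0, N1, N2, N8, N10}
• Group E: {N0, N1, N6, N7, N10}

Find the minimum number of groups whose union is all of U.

B, C, and D cover everything between them: the union {N0, N1, N2, N3, N4, N5, N6, N7, N8, N9, N10, N11} is all of U.
Only B contains N4, so B is forced; the remaining 4 elements need at least 2 more groups (each remaining group adds at most 2) — so at least 3 groups are needed, and 3 is optimal.

3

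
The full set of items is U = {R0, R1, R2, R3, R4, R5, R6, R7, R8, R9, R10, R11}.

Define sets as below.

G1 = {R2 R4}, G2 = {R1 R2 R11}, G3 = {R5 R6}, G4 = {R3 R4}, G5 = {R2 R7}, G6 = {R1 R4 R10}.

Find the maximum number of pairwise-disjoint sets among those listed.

3

G3, G5, G6 are pairwise disjoint (G3={R5,R6}; G5={R2,R7}; G6={R1,R4,R10}).
Every remaining set overlaps one of these, and no 4 of the listed sets are pairwise disjoint, so 3 is the maximum.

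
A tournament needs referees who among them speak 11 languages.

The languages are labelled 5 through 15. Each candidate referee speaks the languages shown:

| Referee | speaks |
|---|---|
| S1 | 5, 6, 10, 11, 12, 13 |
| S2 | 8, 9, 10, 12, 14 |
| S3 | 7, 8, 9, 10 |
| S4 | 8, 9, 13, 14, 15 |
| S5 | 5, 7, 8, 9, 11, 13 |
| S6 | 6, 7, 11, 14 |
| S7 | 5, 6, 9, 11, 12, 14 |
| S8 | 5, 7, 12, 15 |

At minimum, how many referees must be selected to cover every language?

S1 and S3 and S4 together: S1 ∪ S3 ∪ S4 = {5, 6, 7, 8, 9, 10, 11, 12, 13, 14, 15} — every language is covered.
No 2 of the 8 referees cover everything (all 28 combinations miss at least one language), so 3 is optimal.

3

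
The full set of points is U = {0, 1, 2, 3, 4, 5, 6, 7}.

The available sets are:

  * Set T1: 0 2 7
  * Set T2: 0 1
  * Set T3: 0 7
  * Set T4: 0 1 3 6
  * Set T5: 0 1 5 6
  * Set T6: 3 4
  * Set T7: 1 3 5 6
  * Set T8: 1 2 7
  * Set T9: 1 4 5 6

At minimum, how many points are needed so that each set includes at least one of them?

3

H = {0, 1, 4} meets every set (each contains at least one member of H), and |H| = 3.
No choice of 2 points meets every set, so 3 is the minimum.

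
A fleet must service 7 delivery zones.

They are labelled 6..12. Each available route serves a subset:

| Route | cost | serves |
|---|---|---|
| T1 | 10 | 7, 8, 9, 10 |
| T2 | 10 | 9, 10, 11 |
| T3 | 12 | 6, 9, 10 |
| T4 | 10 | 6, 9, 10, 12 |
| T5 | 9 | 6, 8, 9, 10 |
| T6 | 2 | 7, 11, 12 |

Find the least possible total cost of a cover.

T5, T6 together cover every zone (T5 ∪ T6 = {6, 7, 8, 9, 10, 11, 12}); total cost 9 + 2 = 11.
No covering selection has total cost below 11.

11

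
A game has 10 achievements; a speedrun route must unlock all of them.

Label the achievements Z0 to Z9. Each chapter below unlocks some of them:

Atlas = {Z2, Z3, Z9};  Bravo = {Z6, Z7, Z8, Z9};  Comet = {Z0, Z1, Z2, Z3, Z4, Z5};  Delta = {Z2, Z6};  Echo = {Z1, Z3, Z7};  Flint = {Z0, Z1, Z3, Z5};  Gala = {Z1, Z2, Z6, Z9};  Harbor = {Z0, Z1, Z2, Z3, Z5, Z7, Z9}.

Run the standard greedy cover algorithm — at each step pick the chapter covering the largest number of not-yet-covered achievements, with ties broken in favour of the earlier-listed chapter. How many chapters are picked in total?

3

Greedy: pick Harbor (covers 7 new) → pick Bravo (covers 2 new) → pick Comet (covers 1 new). Total picks: 3.
(The true minimum cover uses only 2 chapters, so greedy is not optimal here.)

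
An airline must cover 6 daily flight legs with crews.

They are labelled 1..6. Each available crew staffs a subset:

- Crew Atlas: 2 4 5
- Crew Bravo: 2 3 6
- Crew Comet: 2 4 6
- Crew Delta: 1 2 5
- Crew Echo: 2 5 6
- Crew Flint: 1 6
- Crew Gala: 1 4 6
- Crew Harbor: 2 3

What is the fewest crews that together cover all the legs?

3

Echo and Gala and Harbor together: Echo ∪ Gala ∪ Harbor = {1, 2, 3, 4, 5, 6} — every leg is covered.
No 2 of the 8 crews cover everything (all 28 combinations miss at least one leg), so 3 is optimal.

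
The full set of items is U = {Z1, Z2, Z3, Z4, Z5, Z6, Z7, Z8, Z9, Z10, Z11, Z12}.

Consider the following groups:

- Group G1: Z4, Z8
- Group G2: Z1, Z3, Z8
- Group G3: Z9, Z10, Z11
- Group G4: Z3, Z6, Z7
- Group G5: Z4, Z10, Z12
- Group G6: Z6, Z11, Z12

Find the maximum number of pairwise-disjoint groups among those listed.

3

G1, G3, G4 are pairwise disjoint (G1={Z4,Z8}; G3={Z9,Z10,Z11}; G4={Z3,Z6,Z7}).
Every remaining group overlaps one of these, and no 4 of the listed groups are pairwise disjoint, so 3 is the maximum.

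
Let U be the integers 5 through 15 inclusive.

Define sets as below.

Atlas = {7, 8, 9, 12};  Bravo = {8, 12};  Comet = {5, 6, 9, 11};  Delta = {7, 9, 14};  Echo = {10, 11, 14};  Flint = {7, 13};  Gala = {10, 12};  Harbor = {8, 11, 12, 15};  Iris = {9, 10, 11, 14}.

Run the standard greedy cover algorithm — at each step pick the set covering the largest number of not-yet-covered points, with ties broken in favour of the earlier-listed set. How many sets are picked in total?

Greedy: pick Atlas (covers 4 new) → pick Comet (covers 3 new) → pick Echo (covers 2 new) → pick Flint (covers 1 new) → pick Harbor (covers 1 new). Total picks: 5.
(The true minimum cover uses only 4 sets, so greedy is not optimal here.)

5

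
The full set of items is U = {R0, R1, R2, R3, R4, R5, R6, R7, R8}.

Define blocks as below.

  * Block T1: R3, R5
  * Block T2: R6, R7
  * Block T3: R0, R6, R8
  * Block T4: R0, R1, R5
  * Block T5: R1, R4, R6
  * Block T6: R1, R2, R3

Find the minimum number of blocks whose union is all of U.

T1 and T2 and T3 and T5 and T6 together: T1 ∪ T2 ∪ T3 ∪ T5 ∪ T6 = {R0, R1, R2, R3, R4, R5, R6, R7, R8} — every item is covered.
No 4 of the 6 blocks cover everything (all 15 combinations miss at least one item), so 5 is optimal.

5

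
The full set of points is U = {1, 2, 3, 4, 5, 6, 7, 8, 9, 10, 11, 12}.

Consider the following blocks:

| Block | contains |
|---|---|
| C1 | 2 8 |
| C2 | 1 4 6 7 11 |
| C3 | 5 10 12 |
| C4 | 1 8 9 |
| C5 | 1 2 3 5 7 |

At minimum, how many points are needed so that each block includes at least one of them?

The 3 points {1, 2, 10} hit every block.
The blocks C1, C2, C3 are pairwise disjoint, so any hitting set needs a separate point for each — at least 3. Hence 3 is optimal.

3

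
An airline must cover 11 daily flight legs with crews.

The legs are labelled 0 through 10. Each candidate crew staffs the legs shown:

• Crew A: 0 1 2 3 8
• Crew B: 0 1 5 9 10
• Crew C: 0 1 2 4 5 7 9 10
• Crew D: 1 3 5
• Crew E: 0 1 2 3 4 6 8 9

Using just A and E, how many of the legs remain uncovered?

3

Union of A, E = {0, 1, 2, 3, 4, 6, 8, 9}.
Not covered: 5, 7, 10 — 3 legs.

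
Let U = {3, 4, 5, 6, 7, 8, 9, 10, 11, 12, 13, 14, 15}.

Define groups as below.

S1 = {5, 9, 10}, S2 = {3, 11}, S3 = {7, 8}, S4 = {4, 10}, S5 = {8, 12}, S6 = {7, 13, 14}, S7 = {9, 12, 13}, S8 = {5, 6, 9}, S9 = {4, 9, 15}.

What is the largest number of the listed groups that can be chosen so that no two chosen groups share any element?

S2, S4, S5, S6, S8 are pairwise disjoint (S2={3,11}; S4={4,10}; S5={8,12}; S6={7,13,14}; S8={5,6,9}).
Every remaining group overlaps one of these, and no 6 of the listed groups are pairwise disjoint, so 5 is the maximum.

5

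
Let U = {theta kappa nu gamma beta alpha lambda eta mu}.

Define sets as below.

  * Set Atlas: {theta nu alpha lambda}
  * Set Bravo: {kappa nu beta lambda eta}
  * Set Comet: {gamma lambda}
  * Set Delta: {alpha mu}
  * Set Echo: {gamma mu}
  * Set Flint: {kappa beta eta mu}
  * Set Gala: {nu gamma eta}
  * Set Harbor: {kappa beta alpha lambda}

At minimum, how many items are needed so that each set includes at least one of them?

3

The 3 items {nu, lambda, mu} hit every set.
No choice of 2 items meets every set, so 3 is the minimum.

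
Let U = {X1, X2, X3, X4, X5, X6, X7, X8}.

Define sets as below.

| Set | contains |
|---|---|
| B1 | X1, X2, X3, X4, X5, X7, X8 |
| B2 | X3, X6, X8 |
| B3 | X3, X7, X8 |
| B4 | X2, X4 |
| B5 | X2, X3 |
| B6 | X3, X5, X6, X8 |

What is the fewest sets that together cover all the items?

B1 and B2 together: B1 ∪ B2 = {X1, X2, X3, X4, X5, X6, X7, X8} — every item is covered.
No single set has all 8 items (the largest, B1, has 7), so 2 is optimal.

2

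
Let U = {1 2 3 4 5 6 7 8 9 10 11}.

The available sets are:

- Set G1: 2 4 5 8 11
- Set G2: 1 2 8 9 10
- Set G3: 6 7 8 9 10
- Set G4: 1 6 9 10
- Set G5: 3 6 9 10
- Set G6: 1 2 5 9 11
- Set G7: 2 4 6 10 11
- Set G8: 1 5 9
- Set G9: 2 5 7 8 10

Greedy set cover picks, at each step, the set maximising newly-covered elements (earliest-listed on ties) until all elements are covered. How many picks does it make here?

4

Greedy: pick G1 (covers 5 new) → pick G3 (covers 4 new) → pick G2 (covers 1 new) → pick G5 (covers 1 new). Total picks: 4.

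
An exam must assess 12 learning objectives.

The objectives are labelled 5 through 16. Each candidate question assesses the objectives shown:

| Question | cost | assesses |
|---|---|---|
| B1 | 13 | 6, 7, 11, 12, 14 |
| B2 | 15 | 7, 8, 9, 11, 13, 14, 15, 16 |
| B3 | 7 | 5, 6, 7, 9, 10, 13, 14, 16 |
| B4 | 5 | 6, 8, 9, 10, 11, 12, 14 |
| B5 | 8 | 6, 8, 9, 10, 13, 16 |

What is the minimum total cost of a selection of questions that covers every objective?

B2, B3, B4 together cover every objective (B2 ∪ B3 ∪ B4 = {5, 6, 7, 8, 9, 10, 11, 12, 13, 14, 15, 16}); total cost 15 + 7 + 5 = 27.
No covering selection has total cost below 27.

27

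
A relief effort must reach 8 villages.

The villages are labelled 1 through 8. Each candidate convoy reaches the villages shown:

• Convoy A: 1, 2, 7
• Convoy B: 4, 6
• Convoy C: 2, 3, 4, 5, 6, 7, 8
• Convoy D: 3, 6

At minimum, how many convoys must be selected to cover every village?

Take {A, C}. Their union is {1, 2, 3, 4, 5, 6, 7, 8}, which is all 8 villages.
No single convoy has all 8 villages (the largest, C, has 7), so 2 is optimal.

2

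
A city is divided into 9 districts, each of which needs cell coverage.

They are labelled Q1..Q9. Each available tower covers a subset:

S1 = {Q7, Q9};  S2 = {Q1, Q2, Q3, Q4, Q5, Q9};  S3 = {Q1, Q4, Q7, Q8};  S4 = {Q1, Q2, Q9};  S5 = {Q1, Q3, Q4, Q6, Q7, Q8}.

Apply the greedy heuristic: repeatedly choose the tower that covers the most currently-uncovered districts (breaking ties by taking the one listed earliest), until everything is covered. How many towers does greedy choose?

2

Greedy: pick S2 (covers 6 new) → pick S5 (covers 3 new). Total picks: 2.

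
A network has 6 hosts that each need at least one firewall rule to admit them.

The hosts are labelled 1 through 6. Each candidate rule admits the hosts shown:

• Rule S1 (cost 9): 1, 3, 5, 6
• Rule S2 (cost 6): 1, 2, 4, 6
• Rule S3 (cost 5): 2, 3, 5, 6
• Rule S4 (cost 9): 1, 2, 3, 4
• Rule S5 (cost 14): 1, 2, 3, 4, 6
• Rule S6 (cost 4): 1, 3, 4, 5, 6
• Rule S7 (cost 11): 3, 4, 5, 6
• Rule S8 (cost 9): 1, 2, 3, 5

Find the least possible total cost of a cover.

S3, S6 together cover every host (S3 ∪ S6 = {1, 2, 3, 4, 5, 6}); total cost 5 + 4 = 9.
No covering selection has total cost below 9.

9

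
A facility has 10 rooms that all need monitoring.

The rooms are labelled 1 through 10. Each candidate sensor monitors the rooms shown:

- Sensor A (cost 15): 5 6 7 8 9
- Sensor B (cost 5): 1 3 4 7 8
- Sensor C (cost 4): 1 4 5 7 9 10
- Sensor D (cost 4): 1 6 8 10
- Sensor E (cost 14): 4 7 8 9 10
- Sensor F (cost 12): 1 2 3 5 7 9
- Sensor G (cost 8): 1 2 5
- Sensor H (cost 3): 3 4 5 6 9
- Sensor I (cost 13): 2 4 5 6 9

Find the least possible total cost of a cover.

19

C, D, G, H together cover every room (C ∪ D ∪ G ∪ H = {1, 2, 3, 4, 5, 6, 7, 8, 9, 10}); total cost 4 + 4 + 8 + 3 = 19.
No covering selection has total cost below 19.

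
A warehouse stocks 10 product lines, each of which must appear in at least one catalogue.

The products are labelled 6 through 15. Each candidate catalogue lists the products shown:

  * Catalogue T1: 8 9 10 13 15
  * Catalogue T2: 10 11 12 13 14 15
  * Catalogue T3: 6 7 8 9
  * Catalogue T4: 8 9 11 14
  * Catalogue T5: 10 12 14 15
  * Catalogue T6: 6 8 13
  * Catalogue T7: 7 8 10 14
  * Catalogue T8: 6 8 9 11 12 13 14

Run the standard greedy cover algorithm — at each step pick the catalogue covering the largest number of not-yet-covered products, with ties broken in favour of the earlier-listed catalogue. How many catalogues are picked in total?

3

Greedy: pick T8 (covers 7 new) → pick T1 (covers 2 new) → pick T3 (covers 1 new). Total picks: 3.
(The true minimum cover uses only 2 catalogues, so greedy is not optimal here.)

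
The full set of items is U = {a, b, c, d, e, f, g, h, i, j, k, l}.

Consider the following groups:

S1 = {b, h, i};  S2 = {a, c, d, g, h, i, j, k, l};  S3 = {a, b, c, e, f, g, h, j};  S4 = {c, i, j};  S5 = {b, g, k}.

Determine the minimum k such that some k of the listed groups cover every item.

2

Take {S2, S3}. Their union is {a, b, c, d, e, f, g, h, i, j, k, l}, which is all 12 items.
No single group has all 12 items (the largest, S2, has 9), so 2 is optimal.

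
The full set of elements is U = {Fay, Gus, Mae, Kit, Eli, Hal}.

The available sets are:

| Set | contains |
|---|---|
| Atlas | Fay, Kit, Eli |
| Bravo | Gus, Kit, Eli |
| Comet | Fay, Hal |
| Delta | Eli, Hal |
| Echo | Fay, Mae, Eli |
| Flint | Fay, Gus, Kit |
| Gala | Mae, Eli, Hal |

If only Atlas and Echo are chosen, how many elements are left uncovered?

2

Union of Atlas, Echo = {Fay, Mae, Kit, Eli}.
Not covered: Gus, Hal — 2 elements.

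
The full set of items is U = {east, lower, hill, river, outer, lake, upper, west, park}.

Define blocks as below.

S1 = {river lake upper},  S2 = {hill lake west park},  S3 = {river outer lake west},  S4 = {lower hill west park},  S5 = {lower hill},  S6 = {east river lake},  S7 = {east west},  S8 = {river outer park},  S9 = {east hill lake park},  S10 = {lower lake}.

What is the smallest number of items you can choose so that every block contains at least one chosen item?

H = {hill, lake, west, park} meets every block (each contains at least one member of H), and |H| = 4.
No choice of 3 items meets every block, so 4 is the minimum.

4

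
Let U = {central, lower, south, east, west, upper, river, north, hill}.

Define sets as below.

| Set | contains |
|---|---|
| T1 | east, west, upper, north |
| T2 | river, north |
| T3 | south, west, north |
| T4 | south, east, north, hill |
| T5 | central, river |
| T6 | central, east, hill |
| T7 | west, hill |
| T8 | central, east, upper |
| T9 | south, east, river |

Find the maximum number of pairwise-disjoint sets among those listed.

3

T2, T7, T8 are pairwise disjoint (T2={river,north}; T7={west,hill}; T8={central,east,upper}).
Every remaining set overlaps one of these, and no 4 of the listed sets are pairwise disjoint, so 3 is the maximum.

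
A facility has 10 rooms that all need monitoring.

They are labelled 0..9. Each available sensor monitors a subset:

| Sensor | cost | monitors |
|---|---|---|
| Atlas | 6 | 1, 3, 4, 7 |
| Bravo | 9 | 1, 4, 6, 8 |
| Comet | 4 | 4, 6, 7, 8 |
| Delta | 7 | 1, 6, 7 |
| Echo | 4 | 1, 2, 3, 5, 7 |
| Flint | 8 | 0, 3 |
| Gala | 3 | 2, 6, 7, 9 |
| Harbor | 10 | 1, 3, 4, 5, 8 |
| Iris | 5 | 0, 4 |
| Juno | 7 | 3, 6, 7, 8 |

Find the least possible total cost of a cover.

16

Comet, Echo, Gala, Iris together cover every room (Comet ∪ Echo ∪ Gala ∪ Iris = {0, 1, 2, 3, 4, 5, 6, 7, 8, 9}); total cost 4 + 4 + 3 + 5 = 16.
No covering selection has total cost below 16.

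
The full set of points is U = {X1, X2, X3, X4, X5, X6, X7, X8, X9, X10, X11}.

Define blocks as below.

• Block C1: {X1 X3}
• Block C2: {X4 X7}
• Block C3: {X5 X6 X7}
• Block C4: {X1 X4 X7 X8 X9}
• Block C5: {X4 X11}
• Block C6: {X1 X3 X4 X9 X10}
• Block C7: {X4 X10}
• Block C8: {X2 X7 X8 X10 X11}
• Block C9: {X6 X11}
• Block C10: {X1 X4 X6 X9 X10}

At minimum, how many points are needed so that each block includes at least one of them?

The 4 points {X1, X4, X6, X10} hit every block.
No choice of 3 points meets every block, so 4 is the minimum.

4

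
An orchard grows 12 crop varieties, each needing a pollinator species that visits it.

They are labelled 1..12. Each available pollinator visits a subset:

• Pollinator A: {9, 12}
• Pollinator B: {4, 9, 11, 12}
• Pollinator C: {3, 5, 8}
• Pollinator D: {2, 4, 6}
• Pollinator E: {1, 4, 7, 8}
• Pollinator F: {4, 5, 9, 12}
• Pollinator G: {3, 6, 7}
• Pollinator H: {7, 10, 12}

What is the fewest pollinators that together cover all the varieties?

B and C and D and E and H together: B ∪ C ∪ D ∪ E ∪ H = {1, 2, 3, 4, 5, 6, 7, 8, 9, 10, 11, 12} — every variety is covered.
No 4 of the 8 pollinators cover everything (all 70 combinations miss at least one variety), so 5 is optimal.

5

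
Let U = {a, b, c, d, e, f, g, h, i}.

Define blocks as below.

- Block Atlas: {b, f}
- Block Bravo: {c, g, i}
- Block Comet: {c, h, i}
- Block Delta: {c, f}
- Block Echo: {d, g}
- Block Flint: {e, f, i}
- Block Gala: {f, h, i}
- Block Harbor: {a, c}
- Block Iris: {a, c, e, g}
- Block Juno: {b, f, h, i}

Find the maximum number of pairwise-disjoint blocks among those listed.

Echo, Flint, Harbor are pairwise disjoint (Echo={d,g}; Flint={e,f,i}; Harbor={a,c}).
Every remaining block overlaps one of these, and no 4 of the listed blocks are pairwise disjoint, so 3 is the maximum.

3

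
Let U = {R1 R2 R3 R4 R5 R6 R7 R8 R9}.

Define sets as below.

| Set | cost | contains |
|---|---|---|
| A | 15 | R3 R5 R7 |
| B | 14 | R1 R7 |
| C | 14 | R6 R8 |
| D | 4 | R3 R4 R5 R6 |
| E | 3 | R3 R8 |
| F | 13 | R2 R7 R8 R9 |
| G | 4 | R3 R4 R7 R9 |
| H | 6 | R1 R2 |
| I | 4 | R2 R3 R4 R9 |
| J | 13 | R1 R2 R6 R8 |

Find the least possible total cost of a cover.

D, E, G, H together cover every item (D ∪ E ∪ G ∪ H = {R1, R2, R3, R4, R5, R6, R7, R8, R9}); total cost 4 + 3 + 4 + 6 = 17.
No covering selection has total cost below 17.

17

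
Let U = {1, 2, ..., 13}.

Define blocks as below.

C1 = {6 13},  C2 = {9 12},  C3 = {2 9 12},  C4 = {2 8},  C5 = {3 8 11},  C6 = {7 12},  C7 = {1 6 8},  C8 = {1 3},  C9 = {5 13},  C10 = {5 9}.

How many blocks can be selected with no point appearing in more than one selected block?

C1, C4, C6, C8, C10 are pairwise disjoint (C1={6,13}; C4={2,8}; C6={7,12}; C8={1,3}; C10={5,9}).
Every remaining block overlaps one of these, and no 6 of the listed blocks are pairwise disjoint, so 5 is the maximum.

5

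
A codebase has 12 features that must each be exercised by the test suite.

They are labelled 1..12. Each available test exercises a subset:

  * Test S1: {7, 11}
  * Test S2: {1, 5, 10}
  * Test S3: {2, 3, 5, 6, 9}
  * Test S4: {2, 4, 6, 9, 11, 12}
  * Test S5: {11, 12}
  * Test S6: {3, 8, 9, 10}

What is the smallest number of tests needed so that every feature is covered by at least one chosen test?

S1 and S2 and S4 and S6 together: S1 ∪ S2 ∪ S4 ∪ S6 = {1, 2, 3, 4, 5, 6, 7, 8, 9, 10, 11, 12} — every feature is covered.
No 3 of the 6 tests cover everything (all 20 combinations miss at least one feature), so 4 is optimal.

4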